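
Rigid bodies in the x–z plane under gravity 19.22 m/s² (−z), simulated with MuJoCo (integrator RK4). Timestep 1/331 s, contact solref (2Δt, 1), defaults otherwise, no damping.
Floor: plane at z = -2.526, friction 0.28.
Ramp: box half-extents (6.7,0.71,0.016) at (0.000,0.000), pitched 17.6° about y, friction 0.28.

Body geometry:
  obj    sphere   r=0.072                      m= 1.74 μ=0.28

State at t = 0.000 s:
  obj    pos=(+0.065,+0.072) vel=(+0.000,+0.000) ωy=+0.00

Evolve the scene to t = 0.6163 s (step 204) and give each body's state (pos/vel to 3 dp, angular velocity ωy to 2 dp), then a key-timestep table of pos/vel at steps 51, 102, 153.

State at t = 0.6163 s:
  obj    pos=(+0.817,-0.167) vel=(+2.439,-0.774) ωy=+35.53

Key-timestep trajectory:
   step    t(s)  obj.x    obj.z    obj.vx   obj.vz 
     51  0.1541   +0.112  +0.057  +0.610  -0.193
    102  0.3082   +0.253  +0.012  +1.219  -0.387
    153  0.4622   +0.488  -0.062  +1.829  -0.580


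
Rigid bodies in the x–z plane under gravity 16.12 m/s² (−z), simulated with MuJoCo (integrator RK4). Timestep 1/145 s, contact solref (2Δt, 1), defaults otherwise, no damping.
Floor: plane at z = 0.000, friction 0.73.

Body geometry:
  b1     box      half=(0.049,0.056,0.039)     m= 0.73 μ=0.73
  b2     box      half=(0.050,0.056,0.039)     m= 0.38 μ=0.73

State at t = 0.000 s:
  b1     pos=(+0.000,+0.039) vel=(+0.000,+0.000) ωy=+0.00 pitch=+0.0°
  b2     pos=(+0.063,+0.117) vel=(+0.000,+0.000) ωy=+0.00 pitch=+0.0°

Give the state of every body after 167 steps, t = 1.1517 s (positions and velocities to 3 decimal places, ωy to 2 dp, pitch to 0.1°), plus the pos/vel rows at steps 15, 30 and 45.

State at t = 1.1517 s:
  b1     pos=(+0.000,+0.039) vel=(+0.000,+0.000) ωy=+0.00 pitch=+0.0°
  b2     pos=(+0.112,+0.050) vel=(+0.000,+0.000) ωy=+0.00 pitch=+90.0°

Key-timestep trajectory:
   step    t(s)  b1.x    b1.z    b1.vx   b1.vz   b2.x    b2.z    b2.vx   b2.vz 
     15  0.1034   +0.000  +0.039  +0.000  +0.001   +0.079  +0.106  +0.308  -0.330
     30  0.2069   +0.000  +0.039  +0.000  +0.000   +0.116  +0.049  +0.153  +0.238
     45  0.3103   +0.000  +0.039  +0.000  +0.000   +0.110  +0.050  -0.035  +0.028


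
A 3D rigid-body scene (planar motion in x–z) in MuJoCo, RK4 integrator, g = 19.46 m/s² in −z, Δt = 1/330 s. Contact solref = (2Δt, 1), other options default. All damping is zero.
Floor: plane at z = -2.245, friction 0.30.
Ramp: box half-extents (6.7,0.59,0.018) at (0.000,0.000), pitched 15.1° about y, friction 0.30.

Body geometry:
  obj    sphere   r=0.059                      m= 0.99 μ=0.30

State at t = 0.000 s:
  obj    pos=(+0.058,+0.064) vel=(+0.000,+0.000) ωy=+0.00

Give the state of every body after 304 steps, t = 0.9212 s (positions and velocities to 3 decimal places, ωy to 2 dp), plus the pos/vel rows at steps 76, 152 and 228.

State at t = 0.9212 s:
  obj    pos=(+1.542,-0.336) vel=(+3.221,-0.869) ωy=+56.53

Key-timestep trajectory:
   step    t(s)  obj.x    obj.z    obj.vx   obj.vz 
     76  0.2303   +0.151  +0.039  +0.805  -0.217
    152  0.4606   +0.429  -0.036  +1.610  -0.435
    228  0.6909   +0.893  -0.161  +2.415  -0.652


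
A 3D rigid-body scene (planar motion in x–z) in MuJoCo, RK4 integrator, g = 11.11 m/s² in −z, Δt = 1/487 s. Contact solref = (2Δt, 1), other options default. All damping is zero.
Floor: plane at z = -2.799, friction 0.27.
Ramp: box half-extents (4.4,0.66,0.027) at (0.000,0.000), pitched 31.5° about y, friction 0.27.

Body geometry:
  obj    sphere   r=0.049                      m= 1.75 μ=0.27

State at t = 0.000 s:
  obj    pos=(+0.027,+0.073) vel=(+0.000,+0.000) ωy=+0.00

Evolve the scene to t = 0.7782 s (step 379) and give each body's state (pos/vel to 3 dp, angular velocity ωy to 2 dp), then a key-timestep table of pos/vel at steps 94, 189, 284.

State at t = 0.7782 s:
  obj    pos=(+1.098,-0.583) vel=(+2.751,-1.686) ωy=+65.85

Key-timestep trajectory:
   step    t(s)  obj.x    obj.z    obj.vx   obj.vz 
     94  0.1930   +0.093  +0.032  +0.683  -0.418
    189  0.3881   +0.293  -0.091  +1.372  -0.841
    284  0.5832   +0.628  -0.296  +2.062  -1.263


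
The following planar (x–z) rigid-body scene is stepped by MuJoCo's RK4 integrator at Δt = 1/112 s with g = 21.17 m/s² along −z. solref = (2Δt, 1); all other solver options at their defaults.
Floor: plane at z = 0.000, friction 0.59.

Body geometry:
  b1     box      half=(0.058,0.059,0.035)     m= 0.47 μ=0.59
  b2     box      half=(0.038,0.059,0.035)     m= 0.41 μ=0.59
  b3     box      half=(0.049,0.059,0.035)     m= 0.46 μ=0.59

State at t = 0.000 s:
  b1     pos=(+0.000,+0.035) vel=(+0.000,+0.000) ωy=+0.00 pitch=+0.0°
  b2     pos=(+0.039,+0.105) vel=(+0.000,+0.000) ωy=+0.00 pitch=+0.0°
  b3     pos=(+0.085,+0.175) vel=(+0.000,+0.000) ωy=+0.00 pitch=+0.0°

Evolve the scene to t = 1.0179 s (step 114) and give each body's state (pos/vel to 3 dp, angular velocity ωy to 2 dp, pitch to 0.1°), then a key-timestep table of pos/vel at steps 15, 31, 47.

State at t = 1.0179 s:
  b1     pos=(+0.000,+0.035) vel=(+0.000,+0.000) ωy=+0.00 pitch=+0.0°
  b2     pos=(+0.037,+0.105) vel=(+0.000,+0.000) ωy=+0.00 pitch=+0.1°
  b3     pos=(+0.112,+0.049) vel=(+0.000,+0.000) ωy=+0.00 pitch=+90.0°

Key-timestep trajectory:
   step    t(s)  b1.x    b1.z    b1.vx   b1.vz   b2.x    b2.z    b2.vx   b2.vz   b3.x    b3.z    b3.vx   b3.vz 
     15  0.1339   +0.000  +0.035  +0.000  +0.001   +0.039  +0.105  -0.002  +0.002   +0.110  +0.155  +0.364  -0.647
     31  0.2768   +0.000  +0.035  +0.000  +0.000   +0.039  +0.105  +0.000  +0.000   +0.140  +0.057  -0.018  +0.108
     47  0.4196   +0.000  +0.035  -0.001  +0.000   +0.039  +0.105  -0.015  +0.007   +0.111  +0.048  -0.404  -0.271


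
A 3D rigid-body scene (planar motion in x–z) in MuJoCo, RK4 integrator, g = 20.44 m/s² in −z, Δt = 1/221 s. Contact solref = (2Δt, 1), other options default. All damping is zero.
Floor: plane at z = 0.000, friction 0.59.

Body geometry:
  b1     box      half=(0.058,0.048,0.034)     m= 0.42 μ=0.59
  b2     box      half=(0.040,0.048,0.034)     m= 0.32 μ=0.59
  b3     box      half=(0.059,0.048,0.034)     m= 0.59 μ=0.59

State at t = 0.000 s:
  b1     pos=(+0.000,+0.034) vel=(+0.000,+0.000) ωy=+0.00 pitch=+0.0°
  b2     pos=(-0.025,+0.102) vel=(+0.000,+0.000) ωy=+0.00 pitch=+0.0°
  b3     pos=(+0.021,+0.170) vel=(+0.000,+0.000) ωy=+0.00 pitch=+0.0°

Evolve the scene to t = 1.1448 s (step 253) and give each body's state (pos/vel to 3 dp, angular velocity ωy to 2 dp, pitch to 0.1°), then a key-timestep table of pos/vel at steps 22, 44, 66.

State at t = 1.1448 s:
  b1     pos=(+0.000,+0.034) vel=(+0.000,+0.000) ωy=+0.00 pitch=+0.0°
  b2     pos=(-0.025,+0.102) vel=(+0.000,+0.000) ωy=+0.00 pitch=+0.0°
  b3     pos=(+0.160,+0.034) vel=(+0.000,+0.000) ωy=+0.00 pitch=+180.0°

Key-timestep trajectory:
   step    t(s)  b1.x    b1.z    b1.vx   b1.vz   b2.x    b2.z    b2.vx   b2.vz   b3.x    b3.z    b3.vx   b3.vz 
     22  0.0995   +0.000  +0.034  -0.001  +0.000   -0.025  +0.102  -0.002  +0.000   +0.030  +0.167  +0.198  -0.133
     44  0.1991   +0.000  +0.034  -0.001  +0.001   -0.025  +0.102  -0.002  +0.001   +0.065  +0.132  +0.639  -0.124
     66  0.2986   +0.000  +0.034  +0.000  +0.000   -0.025  +0.102  +0.000  +0.000   +0.137  +0.059  +0.739  -1.623


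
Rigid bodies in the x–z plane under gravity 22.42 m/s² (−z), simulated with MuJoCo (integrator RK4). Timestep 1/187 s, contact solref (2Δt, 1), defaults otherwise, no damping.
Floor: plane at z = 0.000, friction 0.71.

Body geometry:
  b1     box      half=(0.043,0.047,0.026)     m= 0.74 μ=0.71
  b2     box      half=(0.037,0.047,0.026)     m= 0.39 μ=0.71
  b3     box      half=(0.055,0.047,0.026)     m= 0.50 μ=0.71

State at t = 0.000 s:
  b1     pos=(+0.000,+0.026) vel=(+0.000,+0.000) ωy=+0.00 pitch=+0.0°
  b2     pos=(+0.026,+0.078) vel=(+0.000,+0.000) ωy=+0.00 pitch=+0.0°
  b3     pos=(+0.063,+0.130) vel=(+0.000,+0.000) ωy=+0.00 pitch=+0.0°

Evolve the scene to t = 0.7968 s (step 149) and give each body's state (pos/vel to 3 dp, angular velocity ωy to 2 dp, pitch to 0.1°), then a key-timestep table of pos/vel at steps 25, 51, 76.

State at t = 0.7968 s:
  b1     pos=(+0.000,+0.026) vel=(+0.000,+0.000) ωy=+0.00 pitch=+0.0°
  b2     pos=(+0.078,+0.037) vel=(+0.000,+0.000) ωy=+0.00 pitch=+90.0°
  b3     pos=(+0.240,+0.026) vel=(+0.000,+0.000) ωy=+0.00 pitch=+180.0°

Key-timestep trajectory:
   step    t(s)  b1.x    b1.z    b1.vx   b1.vz   b2.x    b2.z    b2.vx   b2.vz   b3.x    b3.z    b3.vx   b3.vz 
     25  0.1337   +0.000  +0.026  -0.001  +0.000   +0.033  +0.081  +0.144  +0.051   +0.082  +0.122  +0.346  -0.187
     51  0.2727   +0.000  +0.026  +0.000  +0.000   +0.081  +0.033  +0.078  -0.500   +0.158  +0.054  +0.543  +0.058
     76  0.4064   +0.000  +0.026  +0.000  +0.000   +0.078  +0.037  +0.000  +0.000   +0.215  +0.051  +0.587  -0.354


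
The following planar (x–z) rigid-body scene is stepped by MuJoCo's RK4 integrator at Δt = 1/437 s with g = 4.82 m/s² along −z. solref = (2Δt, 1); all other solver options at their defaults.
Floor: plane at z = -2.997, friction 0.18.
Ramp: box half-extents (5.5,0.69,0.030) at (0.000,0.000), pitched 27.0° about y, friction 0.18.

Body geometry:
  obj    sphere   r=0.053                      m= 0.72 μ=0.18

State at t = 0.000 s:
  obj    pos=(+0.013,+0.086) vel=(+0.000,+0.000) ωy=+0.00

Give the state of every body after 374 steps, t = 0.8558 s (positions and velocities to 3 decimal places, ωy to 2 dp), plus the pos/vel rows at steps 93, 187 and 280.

State at t = 0.8558 s:
  obj    pos=(+0.523,-0.174) vel=(+1.192,-0.607) ωy=+25.24

Key-timestep trajectory:
   step    t(s)  obj.x    obj.z    obj.vx   obj.vz 
     93  0.2128   +0.045  +0.070  +0.296  -0.151
    187  0.4279   +0.141  +0.021  +0.596  -0.304
    280  0.6407   +0.299  -0.059  +0.892  -0.455


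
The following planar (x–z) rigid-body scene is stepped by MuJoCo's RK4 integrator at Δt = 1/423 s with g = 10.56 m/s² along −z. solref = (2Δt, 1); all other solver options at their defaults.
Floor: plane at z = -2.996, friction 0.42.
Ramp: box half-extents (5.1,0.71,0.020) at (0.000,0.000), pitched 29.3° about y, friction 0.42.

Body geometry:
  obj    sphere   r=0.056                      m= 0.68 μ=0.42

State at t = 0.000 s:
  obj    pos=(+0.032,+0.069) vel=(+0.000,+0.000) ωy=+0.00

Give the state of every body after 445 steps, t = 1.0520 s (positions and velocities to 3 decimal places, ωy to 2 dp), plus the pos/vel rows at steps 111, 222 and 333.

State at t = 1.0520 s:
  obj    pos=(+1.813,-0.931) vel=(+3.387,-1.900) ωy=+69.34

Key-timestep trajectory:
   step    t(s)  obj.x    obj.z    obj.vx   obj.vz 
    111  0.2624   +0.143  +0.007  +0.845  -0.474
    222  0.5248   +0.475  -0.180  +1.690  -0.948
    333  0.7872   +1.030  -0.491  +2.534  -1.422


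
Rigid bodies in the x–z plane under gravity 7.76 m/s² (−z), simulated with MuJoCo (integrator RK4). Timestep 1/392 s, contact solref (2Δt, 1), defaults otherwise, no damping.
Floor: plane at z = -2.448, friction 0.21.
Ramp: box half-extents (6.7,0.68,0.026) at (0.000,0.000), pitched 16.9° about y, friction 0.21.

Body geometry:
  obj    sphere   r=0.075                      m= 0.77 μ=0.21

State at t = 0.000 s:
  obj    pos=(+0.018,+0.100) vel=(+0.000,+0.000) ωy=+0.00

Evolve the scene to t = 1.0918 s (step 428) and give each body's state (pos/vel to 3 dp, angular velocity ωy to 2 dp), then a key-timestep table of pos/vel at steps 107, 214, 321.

State at t = 1.0918 s:
  obj    pos=(+0.937,-0.179) vel=(+1.683,-0.511) ωy=+23.46

Key-timestep trajectory:
   step    t(s)  obj.x    obj.z    obj.vx   obj.vz 
    107  0.2730   +0.075  +0.083  +0.421  -0.128
    214  0.5459   +0.248  +0.030  +0.842  -0.256
    321  0.8189   +0.535  -0.057  +1.263  -0.384


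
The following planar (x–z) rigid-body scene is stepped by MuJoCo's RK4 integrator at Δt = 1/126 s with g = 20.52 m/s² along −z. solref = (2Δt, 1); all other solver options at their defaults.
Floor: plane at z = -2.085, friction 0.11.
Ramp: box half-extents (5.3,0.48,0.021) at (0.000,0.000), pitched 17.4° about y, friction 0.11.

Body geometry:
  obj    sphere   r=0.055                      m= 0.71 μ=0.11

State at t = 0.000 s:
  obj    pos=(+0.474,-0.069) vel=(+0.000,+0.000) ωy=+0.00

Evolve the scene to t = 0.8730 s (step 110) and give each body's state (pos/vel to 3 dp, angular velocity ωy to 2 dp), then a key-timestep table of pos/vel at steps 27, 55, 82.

State at t = 0.8730 s:
  obj    pos=(+2.068,-0.569) vel=(+3.652,-1.144) ωy=+69.54

Key-timestep trajectory:
   step    t(s)  obj.x    obj.z    obj.vx   obj.vz 
     27  0.2143   +0.570  -0.099  +0.897  -0.281
     55  0.4365   +0.873  -0.194  +1.826  -0.572
     82  0.6508   +1.360  -0.347  +2.723  -0.853


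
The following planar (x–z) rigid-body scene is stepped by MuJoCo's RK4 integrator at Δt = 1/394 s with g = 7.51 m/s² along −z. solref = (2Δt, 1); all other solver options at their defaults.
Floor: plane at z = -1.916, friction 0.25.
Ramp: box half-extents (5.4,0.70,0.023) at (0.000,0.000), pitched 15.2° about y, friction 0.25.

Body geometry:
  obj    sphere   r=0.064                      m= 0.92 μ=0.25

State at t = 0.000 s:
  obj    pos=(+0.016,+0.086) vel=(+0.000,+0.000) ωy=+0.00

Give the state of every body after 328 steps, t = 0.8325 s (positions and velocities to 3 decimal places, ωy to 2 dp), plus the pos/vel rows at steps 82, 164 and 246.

State at t = 0.8325 s:
  obj    pos=(+0.486,-0.042) vel=(+1.130,-0.307) ωy=+18.29

Key-timestep trajectory:
   step    t(s)  obj.x    obj.z    obj.vx   obj.vz 
     82  0.2081   +0.045  +0.078  +0.283  -0.077
    164  0.4162   +0.134  +0.054  +0.565  -0.154
    246  0.6244   +0.281  +0.014  +0.847  -0.230


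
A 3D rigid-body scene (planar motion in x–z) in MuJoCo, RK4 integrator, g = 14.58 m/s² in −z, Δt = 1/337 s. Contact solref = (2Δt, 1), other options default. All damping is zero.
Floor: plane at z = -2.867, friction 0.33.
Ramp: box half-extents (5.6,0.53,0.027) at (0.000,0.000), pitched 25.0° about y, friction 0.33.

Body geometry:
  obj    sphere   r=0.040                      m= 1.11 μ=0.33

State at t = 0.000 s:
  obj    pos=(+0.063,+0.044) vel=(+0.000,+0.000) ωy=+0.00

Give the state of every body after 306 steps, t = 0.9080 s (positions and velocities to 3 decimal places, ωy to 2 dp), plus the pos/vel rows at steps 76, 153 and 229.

State at t = 0.9080 s:
  obj    pos=(+1.708,-0.722) vel=(+3.622,-1.689) ωy=+99.90

Key-timestep trajectory:
   step    t(s)  obj.x    obj.z    obj.vx   obj.vz 
     76  0.2255   +0.165  -0.003  +0.900  -0.420
    153  0.4540   +0.474  -0.147  +1.811  -0.844
    229  0.6795   +0.984  -0.385  +2.711  -1.264


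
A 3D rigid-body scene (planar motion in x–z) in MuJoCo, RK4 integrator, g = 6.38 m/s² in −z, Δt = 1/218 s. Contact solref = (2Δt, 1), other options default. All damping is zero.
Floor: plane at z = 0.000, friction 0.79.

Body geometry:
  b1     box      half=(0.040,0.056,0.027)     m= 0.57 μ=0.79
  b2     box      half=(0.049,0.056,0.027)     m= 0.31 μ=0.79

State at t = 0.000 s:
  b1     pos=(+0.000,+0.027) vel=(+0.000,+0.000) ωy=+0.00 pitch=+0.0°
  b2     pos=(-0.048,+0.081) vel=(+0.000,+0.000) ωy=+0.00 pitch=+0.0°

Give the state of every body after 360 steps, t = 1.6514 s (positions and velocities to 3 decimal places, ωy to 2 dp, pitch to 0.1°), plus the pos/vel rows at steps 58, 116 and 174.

State at t = 1.6514 s:
  b1     pos=(+0.000,+0.027) vel=(+0.000,+0.000) ωy=+0.00 pitch=+0.0°
  b2     pos=(-0.095,+0.049) vel=(+0.000,+0.000) ωy=+0.00 pitch=-90.0°

Key-timestep trajectory:
   step    t(s)  b1.x    b1.z    b1.vx   b1.vz   b2.x    b2.z    b2.vx   b2.vz 
     58  0.2661   +0.000  +0.027  +0.000  +0.000   -0.077  +0.055  -0.272  -0.006
    116  0.5321   +0.000  +0.027  +0.000  +0.000   -0.110  +0.055  +0.031  -0.006
    174  0.7982   +0.000  +0.027  +0.000  +0.000   -0.091  +0.051  -0.076  -0.034


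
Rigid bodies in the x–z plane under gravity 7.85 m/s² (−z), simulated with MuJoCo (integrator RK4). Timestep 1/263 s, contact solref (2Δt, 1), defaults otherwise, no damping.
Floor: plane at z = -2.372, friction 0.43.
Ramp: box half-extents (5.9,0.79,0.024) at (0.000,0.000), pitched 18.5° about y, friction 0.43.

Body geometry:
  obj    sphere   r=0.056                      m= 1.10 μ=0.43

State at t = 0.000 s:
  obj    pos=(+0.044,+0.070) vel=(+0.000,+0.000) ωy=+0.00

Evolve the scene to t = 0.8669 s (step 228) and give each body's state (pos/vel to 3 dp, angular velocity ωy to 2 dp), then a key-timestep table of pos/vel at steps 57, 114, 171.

State at t = 0.8669 s:
  obj    pos=(+0.678,-0.143) vel=(+1.463,-0.489) ωy=+27.54

Key-timestep trajectory:
   step    t(s)  obj.x    obj.z    obj.vx   obj.vz 
     57  0.2167   +0.084  +0.056  +0.366  -0.122
    114  0.4335   +0.202  +0.017  +0.731  -0.245
    171  0.6502   +0.401  -0.050  +1.097  -0.367


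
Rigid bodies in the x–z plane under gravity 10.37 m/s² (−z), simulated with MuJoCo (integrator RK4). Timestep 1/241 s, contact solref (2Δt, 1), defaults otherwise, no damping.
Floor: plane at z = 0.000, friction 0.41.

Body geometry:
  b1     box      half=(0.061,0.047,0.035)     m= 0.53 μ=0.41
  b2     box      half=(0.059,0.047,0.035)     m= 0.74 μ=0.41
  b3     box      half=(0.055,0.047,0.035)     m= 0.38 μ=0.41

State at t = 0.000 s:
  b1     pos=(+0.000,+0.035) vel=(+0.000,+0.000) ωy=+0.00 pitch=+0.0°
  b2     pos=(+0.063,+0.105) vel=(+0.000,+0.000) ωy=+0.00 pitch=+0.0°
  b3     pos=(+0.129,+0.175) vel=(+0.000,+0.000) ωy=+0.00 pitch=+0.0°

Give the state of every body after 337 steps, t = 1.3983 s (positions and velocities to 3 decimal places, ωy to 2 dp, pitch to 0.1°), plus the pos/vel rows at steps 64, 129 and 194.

State at t = 1.3983 s:
  b1     pos=(+0.000,+0.035) vel=(+0.000,+0.000) ωy=+0.00 pitch=+0.0°
  b2     pos=(+0.121,+0.059) vel=(+0.000,+0.000) ωy=+0.00 pitch=+90.0°
  b3     pos=(+0.240,+0.055) vel=(+0.000,+0.000) ωy=+0.00 pitch=+90.0°

Key-timestep trajectory:
   step    t(s)  b1.x    b1.z    b1.vx   b1.vz   b2.x    b2.z    b2.vx   b2.vz   b3.x    b3.z    b3.vx   b3.vz 
     64  0.2656   +0.000  +0.035  +0.000  +0.000   +0.113  +0.062  +0.547  -0.160   +0.216  +0.064  +0.394  -0.061
    129  0.5353   +0.000  +0.035  +0.000  +0.000   +0.154  +0.069  -0.055  -0.001   +0.244  +0.058  -0.045  -0.023
    194  0.8050   +0.000  +0.035  +0.000  +0.000   +0.113  +0.063  +0.014  -0.006   +0.240  +0.055  +0.000  +0.000


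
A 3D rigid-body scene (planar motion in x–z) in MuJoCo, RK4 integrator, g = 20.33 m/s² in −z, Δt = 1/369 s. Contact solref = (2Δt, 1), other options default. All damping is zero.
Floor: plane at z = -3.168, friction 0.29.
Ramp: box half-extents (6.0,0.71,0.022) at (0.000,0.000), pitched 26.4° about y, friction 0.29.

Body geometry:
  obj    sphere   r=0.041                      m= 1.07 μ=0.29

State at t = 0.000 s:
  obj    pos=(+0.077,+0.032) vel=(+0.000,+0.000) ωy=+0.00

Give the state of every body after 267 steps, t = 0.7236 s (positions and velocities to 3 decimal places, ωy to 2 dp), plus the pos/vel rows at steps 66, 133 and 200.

State at t = 0.7236 s:
  obj    pos=(+1.591,-0.720) vel=(+4.185,-2.077) ωy=+113.94

Key-timestep trajectory:
   step    t(s)  obj.x    obj.z    obj.vx   obj.vz 
     66  0.1789   +0.170  -0.014  +1.035  -0.514
    133  0.3604   +0.453  -0.154  +2.085  -1.035
    200  0.5420   +0.927  -0.390  +3.135  -1.556


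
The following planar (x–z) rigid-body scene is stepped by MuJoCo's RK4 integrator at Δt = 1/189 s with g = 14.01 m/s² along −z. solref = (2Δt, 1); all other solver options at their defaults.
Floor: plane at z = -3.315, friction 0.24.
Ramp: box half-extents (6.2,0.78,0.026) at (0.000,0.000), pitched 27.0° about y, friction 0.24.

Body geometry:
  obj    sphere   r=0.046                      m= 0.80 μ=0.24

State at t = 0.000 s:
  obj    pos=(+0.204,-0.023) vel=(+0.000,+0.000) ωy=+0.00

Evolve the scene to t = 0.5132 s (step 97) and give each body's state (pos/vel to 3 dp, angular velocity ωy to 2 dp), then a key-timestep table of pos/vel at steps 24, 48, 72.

State at t = 0.5132 s:
  obj    pos=(+0.737,-0.295) vel=(+2.078,-1.059) ωy=+50.66

Key-timestep trajectory:
   step    t(s)  obj.x    obj.z    obj.vx   obj.vz 
     24  0.1270   +0.237  -0.040  +0.514  -0.262
     48  0.2540   +0.335  -0.090  +1.028  -0.524
     72  0.3810   +0.498  -0.173  +1.542  -0.786


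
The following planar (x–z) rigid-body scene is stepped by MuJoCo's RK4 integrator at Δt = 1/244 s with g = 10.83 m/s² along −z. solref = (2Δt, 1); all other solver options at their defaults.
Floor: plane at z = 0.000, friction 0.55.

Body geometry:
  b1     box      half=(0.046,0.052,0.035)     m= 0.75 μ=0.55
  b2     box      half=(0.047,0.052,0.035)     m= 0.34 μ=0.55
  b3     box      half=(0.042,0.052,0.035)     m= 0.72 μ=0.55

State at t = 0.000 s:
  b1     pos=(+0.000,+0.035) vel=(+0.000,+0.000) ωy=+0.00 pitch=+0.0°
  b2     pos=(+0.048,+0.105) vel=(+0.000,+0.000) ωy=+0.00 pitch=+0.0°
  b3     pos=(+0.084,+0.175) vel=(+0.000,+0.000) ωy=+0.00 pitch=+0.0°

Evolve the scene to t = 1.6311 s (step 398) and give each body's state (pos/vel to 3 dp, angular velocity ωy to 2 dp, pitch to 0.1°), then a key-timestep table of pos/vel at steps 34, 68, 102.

State at t = 1.6311 s:
  b1     pos=(+0.000,+0.035) vel=(+0.000,+0.000) ωy=+0.00 pitch=+0.0°
  b2     pos=(+0.092,+0.047) vel=(+0.000,+0.000) ωy=+0.00 pitch=+90.0°
  b3     pos=(+0.277,+0.035) vel=(+0.000,+0.000) ωy=+0.00 pitch=+180.0°

Key-timestep trajectory:
   step    t(s)  b1.x    b1.z    b1.vx   b1.vz   b2.x    b2.z    b2.vx   b2.vz   b3.x    b3.z    b3.vx   b3.vz 
     34  0.1393   +0.000  +0.035  -0.001  +0.000   +0.059  +0.103  +0.171  -0.065   +0.115  +0.157  +0.464  -0.360
     68  0.2787   +0.000  +0.035  +0.000  +0.000   +0.093  +0.044  +0.180  -0.252   +0.196  +0.042  +0.842  -0.397
    102  0.4180   +0.000  +0.035  +0.000  +0.000   +0.092  +0.047  +0.000  +0.000   +0.241  +0.054  +0.298  -0.052


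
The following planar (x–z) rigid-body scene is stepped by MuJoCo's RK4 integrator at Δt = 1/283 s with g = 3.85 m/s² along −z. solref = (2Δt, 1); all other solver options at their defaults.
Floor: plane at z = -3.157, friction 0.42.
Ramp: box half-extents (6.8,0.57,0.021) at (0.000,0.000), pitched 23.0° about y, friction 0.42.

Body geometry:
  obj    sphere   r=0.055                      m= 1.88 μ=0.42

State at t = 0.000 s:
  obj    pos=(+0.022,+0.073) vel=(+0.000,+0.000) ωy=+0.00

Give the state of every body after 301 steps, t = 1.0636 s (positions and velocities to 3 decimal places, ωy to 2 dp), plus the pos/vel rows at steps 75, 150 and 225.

State at t = 1.0636 s:
  obj    pos=(+0.582,-0.164) vel=(+1.052,-0.447) ωy=+20.78

Key-timestep trajectory:
   step    t(s)  obj.x    obj.z    obj.vx   obj.vz 
     75  0.2650   +0.057  +0.058  +0.262  -0.111
    150  0.5300   +0.161  +0.014  +0.524  -0.223
    225  0.7951   +0.335  -0.060  +0.786  -0.334


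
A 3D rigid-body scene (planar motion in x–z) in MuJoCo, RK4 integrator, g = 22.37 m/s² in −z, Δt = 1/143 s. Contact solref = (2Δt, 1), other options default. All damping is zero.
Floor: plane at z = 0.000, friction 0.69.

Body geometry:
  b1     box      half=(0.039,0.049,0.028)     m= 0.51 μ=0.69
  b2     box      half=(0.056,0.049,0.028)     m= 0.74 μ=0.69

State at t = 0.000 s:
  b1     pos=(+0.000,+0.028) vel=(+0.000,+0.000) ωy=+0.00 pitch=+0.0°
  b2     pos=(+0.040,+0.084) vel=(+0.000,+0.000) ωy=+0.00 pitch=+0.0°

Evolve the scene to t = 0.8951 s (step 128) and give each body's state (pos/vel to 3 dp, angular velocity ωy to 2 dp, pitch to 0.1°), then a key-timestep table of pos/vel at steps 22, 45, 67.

State at t = 0.8951 s:
  b1     pos=(+0.000,+0.028) vel=(+0.000,+0.000) ωy=+0.00 pitch=+0.0°
  b2     pos=(+0.177,+0.028) vel=(+0.000,+0.000) ωy=+0.00 pitch=+180.0°

Key-timestep trajectory:
   step    t(s)  b1.x    b1.z    b1.vx   b1.vz   b2.x    b2.z    b2.vx   b2.vz 
     22  0.1538   +0.000  +0.028  -0.001  +0.000   +0.047  +0.083  +0.129  -0.035
     45  0.3147   +0.000  +0.028  +0.000  +0.000   +0.103  +0.060  +0.334  +0.148
     67  0.4685   +0.000  +0.028  +0.000  +0.000   +0.158  +0.048  +0.587  -0.486


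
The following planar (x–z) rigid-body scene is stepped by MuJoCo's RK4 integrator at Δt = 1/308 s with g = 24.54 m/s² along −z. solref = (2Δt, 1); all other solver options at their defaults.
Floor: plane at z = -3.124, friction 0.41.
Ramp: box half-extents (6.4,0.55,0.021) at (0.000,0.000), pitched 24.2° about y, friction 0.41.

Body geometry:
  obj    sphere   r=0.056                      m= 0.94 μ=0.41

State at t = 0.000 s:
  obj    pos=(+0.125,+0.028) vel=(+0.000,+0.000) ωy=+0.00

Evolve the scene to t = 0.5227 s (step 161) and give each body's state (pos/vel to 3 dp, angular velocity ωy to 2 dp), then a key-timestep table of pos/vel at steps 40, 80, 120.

State at t = 0.5227 s:
  obj    pos=(+1.021,-0.374) vel=(+3.426,-1.540) ωy=+67.06

Key-timestep trajectory:
   step    t(s)  obj.x    obj.z    obj.vx   obj.vz 
     40  0.1299   +0.180  +0.003  +0.851  -0.383
     80  0.2597   +0.346  -0.071  +1.702  -0.765
    120  0.3896   +0.623  -0.195  +2.554  -1.148


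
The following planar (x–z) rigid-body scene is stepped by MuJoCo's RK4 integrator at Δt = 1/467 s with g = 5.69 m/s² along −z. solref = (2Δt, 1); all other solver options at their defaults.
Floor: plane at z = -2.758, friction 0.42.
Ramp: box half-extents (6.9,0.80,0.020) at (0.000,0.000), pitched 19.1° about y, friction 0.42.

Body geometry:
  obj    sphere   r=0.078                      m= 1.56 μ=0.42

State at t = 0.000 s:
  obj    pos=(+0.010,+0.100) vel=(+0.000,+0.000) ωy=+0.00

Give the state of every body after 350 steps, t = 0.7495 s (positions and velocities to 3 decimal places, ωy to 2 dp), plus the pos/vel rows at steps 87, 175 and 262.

State at t = 0.7495 s:
  obj    pos=(+0.363,-0.022) vel=(+0.942,-0.326) ωy=+12.78

Key-timestep trajectory:
   step    t(s)  obj.x    obj.z    obj.vx   obj.vz 
     87  0.1863   +0.032  +0.093  +0.234  -0.081
    175  0.3747   +0.098  +0.070  +0.471  -0.163
    262  0.5610   +0.208  +0.032  +0.705  -0.244


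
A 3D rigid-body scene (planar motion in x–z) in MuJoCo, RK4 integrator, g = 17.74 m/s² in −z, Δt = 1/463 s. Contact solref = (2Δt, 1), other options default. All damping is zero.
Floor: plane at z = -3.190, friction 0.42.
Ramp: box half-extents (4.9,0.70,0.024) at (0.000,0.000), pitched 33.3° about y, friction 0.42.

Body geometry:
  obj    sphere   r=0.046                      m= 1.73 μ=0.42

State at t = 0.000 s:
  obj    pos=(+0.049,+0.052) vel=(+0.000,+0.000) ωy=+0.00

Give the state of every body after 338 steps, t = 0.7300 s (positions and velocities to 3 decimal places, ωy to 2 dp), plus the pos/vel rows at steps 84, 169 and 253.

State at t = 0.7300 s:
  obj    pos=(+1.598,-0.966) vel=(+4.245,-2.788) ωy=+110.40

Key-timestep trajectory:
   step    t(s)  obj.x    obj.z    obj.vx   obj.vz 
     84  0.1814   +0.145  -0.011  +1.055  -0.693
    169  0.3650   +0.436  -0.203  +2.122  -1.394
    253  0.5464   +0.917  -0.519  +3.177  -2.087


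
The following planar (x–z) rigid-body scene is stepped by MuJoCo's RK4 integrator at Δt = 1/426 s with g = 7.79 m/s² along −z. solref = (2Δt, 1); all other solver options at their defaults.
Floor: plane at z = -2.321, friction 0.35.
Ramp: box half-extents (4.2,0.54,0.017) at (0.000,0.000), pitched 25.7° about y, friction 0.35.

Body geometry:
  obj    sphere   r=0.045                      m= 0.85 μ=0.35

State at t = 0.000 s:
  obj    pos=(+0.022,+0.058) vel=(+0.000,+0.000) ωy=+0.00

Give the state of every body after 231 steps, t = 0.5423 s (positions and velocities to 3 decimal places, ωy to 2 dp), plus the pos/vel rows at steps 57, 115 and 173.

State at t = 0.5423 s:
  obj    pos=(+0.342,-0.096) vel=(+1.179,-0.567) ωy=+29.07

Key-timestep trajectory:
   step    t(s)  obj.x    obj.z    obj.vx   obj.vz 
     57  0.1338   +0.042  +0.049  +0.291  -0.140
    115  0.2700   +0.101  +0.020  +0.587  -0.283
    173  0.4061   +0.201  -0.028  +0.883  -0.425


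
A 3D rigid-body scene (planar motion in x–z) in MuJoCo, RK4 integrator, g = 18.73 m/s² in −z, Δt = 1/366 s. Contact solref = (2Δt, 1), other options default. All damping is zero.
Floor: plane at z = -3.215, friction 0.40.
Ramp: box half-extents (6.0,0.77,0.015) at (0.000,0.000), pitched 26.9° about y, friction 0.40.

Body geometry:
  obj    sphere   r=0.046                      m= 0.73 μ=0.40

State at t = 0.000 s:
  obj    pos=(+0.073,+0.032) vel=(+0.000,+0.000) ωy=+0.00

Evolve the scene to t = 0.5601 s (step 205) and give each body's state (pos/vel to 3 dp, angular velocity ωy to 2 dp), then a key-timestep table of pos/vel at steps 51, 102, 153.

State at t = 0.5601 s:
  obj    pos=(+0.920,-0.398) vel=(+3.023,-1.534) ωy=+73.69

Key-timestep trajectory:
   step    t(s)  obj.x    obj.z    obj.vx   obj.vz 
     51  0.1393   +0.125  +0.005  +0.752  -0.382
    102  0.2787   +0.283  -0.075  +1.504  -0.763
    153  0.4180   +0.545  -0.208  +2.257  -1.145


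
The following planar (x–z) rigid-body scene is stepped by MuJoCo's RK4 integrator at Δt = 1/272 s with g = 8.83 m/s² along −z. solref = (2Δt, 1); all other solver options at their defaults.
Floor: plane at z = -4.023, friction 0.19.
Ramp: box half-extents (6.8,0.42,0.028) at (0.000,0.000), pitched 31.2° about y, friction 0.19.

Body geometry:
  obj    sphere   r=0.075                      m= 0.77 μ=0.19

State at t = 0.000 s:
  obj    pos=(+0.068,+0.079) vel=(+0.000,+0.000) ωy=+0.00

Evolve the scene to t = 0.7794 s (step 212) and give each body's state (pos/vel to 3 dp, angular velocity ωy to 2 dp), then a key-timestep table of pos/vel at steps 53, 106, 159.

State at t = 0.7794 s:
  obj    pos=(+0.917,-0.435) vel=(+2.178,-1.319) ωy=+33.94

Key-timestep trajectory:
   step    t(s)  obj.x    obj.z    obj.vx   obj.vz 
     53  0.1949   +0.121  +0.047  +0.545  -0.330
    106  0.3897   +0.280  -0.049  +1.089  -0.660
    159  0.5846   +0.546  -0.210  +1.634  -0.990


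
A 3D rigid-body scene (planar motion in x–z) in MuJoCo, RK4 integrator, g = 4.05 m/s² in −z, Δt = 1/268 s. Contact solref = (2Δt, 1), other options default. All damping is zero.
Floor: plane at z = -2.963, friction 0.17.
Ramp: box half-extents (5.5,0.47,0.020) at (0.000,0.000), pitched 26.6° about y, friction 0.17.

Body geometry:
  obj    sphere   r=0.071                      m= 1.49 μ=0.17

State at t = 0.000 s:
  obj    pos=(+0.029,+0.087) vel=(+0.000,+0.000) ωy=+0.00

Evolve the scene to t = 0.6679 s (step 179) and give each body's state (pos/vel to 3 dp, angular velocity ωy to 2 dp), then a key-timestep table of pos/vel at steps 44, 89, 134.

State at t = 0.6679 s:
  obj    pos=(+0.287,-0.042) vel=(+0.774,-0.387) ωy=+12.18

Key-timestep trajectory:
   step    t(s)  obj.x    obj.z    obj.vx   obj.vz 
     44  0.1642   +0.045  +0.079  +0.190  -0.095
     89  0.3321   +0.093  +0.055  +0.385  -0.193
    134  0.5000   +0.174  +0.015  +0.579  -0.290


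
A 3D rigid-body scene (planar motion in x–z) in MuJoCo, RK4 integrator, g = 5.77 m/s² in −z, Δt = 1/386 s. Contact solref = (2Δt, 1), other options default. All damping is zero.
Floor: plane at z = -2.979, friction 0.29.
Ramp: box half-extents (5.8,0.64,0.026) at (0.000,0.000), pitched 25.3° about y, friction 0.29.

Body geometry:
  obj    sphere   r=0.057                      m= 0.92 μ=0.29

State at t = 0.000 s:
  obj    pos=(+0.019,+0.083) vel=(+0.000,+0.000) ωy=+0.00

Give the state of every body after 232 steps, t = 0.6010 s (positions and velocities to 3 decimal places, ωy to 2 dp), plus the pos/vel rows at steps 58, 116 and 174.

State at t = 0.6010 s:
  obj    pos=(+0.307,-0.053) vel=(+0.957,-0.452) ωy=+18.57

Key-timestep trajectory:
   step    t(s)  obj.x    obj.z    obj.vx   obj.vz 
     58  0.1503   +0.037  +0.074  +0.239  -0.113
    116  0.3005   +0.091  +0.049  +0.479  -0.226
    174  0.4508   +0.181  +0.006  +0.718  -0.339


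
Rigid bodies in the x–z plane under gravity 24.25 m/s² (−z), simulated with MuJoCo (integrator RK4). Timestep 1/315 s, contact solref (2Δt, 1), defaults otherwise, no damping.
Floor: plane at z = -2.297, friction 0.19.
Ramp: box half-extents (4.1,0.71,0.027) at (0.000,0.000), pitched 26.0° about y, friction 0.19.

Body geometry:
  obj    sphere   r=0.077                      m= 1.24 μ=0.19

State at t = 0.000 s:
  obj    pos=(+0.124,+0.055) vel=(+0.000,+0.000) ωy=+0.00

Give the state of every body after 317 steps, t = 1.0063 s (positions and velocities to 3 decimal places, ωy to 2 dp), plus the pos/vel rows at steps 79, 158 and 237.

State at t = 1.0063 s:
  obj    pos=(+3.580,-1.631) vel=(+6.868,-3.350) ωy=+99.22

Key-timestep trajectory:
   step    t(s)  obj.x    obj.z    obj.vx   obj.vz 
     79  0.2508   +0.339  -0.050  +1.712  -0.835
    158  0.5016   +0.983  -0.364  +3.424  -1.670
    237  0.7524   +2.056  -0.887  +5.135  -2.505


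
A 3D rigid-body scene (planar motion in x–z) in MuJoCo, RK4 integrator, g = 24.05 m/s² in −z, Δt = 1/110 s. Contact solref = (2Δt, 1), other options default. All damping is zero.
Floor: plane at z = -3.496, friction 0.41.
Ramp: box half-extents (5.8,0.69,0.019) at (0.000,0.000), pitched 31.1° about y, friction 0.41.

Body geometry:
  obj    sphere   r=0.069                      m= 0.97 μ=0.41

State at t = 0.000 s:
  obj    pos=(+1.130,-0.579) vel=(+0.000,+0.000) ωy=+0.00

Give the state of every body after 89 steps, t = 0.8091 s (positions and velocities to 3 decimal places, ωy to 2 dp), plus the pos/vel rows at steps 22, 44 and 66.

State at t = 0.8091 s:
  obj    pos=(+3.617,-2.079) vel=(+6.146,-3.708) ωy=+104.03

Key-timestep trajectory:
   step    t(s)  obj.x    obj.z    obj.vx   obj.vz 
     22  0.2000   +1.282  -0.671  +1.520  -0.917
     44  0.4000   +1.738  -0.946  +3.039  -1.833
     66  0.6000   +2.498  -1.404  +4.558  -2.750


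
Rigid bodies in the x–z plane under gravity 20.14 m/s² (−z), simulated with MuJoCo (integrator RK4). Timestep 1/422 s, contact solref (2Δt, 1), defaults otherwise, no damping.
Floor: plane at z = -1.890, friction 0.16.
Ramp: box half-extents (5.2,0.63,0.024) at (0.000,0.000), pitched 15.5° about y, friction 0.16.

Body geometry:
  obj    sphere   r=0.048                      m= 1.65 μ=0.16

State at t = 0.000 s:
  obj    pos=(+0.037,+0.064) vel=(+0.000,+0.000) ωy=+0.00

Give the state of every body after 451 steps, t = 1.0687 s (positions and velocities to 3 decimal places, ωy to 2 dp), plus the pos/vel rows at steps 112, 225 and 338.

State at t = 1.0687 s:
  obj    pos=(+2.153,-0.522) vel=(+3.959,-1.098) ωy=+85.59

Key-timestep trajectory:
   step    t(s)  obj.x    obj.z    obj.vx   obj.vz 
    112  0.2654   +0.168  +0.028  +0.983  -0.273
    225  0.5332   +0.564  -0.082  +1.975  -0.548
    338  0.8009   +1.225  -0.265  +2.967  -0.823


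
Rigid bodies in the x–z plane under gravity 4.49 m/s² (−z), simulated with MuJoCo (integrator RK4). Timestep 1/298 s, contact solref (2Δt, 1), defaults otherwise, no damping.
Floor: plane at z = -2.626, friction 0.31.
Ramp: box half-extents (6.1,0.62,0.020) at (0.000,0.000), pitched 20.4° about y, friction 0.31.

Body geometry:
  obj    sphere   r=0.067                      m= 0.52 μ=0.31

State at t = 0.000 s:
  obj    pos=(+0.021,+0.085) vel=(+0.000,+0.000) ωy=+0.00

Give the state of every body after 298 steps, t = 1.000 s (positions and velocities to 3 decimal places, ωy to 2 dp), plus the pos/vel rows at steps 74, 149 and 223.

State at t = 1.000 s:
  obj    pos=(+0.545,-0.110) vel=(+1.048,-0.390) ωy=+16.68

Key-timestep trajectory:
   step    t(s)  obj.x    obj.z    obj.vx   obj.vz 
     74  0.2483   +0.053  +0.073  +0.260  -0.097
    149  0.5000   +0.152  +0.036  +0.524  -0.195
    223  0.7483   +0.314  -0.024  +0.784  -0.292


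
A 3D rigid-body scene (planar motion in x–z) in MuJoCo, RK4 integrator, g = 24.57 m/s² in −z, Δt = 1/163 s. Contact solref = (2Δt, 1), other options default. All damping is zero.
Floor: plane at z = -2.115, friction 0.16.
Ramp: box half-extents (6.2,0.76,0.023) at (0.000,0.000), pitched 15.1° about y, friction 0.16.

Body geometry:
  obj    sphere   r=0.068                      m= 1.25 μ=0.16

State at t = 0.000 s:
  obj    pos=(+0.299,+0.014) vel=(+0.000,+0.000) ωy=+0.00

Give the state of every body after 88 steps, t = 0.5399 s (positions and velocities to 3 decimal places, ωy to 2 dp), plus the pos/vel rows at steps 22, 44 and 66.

State at t = 0.5399 s:
  obj    pos=(+0.942,-0.160) vel=(+2.383,-0.643) ωy=+36.28

Key-timestep trajectory:
   step    t(s)  obj.x    obj.z    obj.vx   obj.vz 
     22  0.1350   +0.339  +0.003  +0.596  -0.161
     44  0.2699   +0.460  -0.030  +1.192  -0.322
     66  0.4049   +0.661  -0.084  +1.787  -0.482


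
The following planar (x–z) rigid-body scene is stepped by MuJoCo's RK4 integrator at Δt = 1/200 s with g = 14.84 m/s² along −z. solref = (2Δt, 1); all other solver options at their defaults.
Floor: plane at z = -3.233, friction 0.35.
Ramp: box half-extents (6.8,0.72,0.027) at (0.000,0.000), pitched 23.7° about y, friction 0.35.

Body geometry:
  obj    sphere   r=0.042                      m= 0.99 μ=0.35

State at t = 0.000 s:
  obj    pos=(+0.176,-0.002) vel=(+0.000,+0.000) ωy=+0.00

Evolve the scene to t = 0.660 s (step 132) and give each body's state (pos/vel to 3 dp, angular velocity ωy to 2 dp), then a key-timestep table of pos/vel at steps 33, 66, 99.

State at t = 0.660 s:
  obj    pos=(+1.026,-0.375) vel=(+2.575,-1.130) ωy=+66.94

Key-timestep trajectory:
   step    t(s)  obj.x    obj.z    obj.vx   obj.vz 
     33  0.1650   +0.229  -0.025  +0.644  -0.283
     66  0.3300   +0.389  -0.095  +1.288  -0.565
     99  0.4950   +0.654  -0.212  +1.931  -0.848


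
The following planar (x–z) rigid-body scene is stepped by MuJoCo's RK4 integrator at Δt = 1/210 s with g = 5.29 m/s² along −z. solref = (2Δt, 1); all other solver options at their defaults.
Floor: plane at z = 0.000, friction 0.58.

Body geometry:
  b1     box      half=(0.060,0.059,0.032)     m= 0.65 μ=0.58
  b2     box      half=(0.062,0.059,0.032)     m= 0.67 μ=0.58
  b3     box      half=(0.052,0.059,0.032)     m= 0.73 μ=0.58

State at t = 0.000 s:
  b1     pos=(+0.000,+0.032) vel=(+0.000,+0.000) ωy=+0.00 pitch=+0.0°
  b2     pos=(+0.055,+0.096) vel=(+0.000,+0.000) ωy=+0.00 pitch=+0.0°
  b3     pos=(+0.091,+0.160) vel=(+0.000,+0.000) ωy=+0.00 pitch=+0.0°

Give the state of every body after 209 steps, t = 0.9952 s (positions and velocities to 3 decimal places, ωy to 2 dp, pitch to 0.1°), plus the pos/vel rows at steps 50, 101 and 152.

State at t = 0.9952 s:
  b1     pos=(+0.000,+0.032) vel=(+0.000,+0.000) ωy=+0.00 pitch=+0.0°
  b2     pos=(+0.176,+0.063) vel=(+0.000,+0.000) ωy=+0.00 pitch=+143.4°
  b3     pos=(+0.284,+0.032) vel=(+0.000,+0.000) ωy=+0.00 pitch=+180.0°

Key-timestep trajectory:
   step    t(s)  b1.x    b1.z    b1.vx   b1.vz   b2.x    b2.z    b2.vx   b2.vz   b3.x    b3.z    b3.vx   b3.vz 
     50  0.2381   +0.000  +0.032  -0.001  +0.000   +0.066  +0.096  +0.115  -0.020   +0.122  +0.143  +0.289  -0.219
    101  0.4810   +0.000  +0.032  +0.000  +0.000   +0.118  +0.064  +0.203  +0.119   +0.208  +0.057  +0.259  +0.131
    152  0.7238   +0.000  +0.032  +0.000  +0.000   +0.149  +0.070  +0.101  -0.005   +0.269  +0.046  +0.316  -0.265


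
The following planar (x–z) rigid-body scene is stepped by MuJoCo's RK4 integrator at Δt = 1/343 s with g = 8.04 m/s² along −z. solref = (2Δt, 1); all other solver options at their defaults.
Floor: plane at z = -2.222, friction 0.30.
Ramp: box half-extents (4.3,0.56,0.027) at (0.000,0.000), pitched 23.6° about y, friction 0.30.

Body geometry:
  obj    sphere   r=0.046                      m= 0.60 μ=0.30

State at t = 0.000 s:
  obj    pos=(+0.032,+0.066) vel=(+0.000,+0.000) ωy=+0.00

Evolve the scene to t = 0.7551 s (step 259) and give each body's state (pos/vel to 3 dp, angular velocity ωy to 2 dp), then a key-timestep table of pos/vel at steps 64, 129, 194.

State at t = 0.7551 s:
  obj    pos=(+0.633,-0.197) vel=(+1.591,-0.695) ωy=+37.74

Key-timestep trajectory:
   step    t(s)  obj.x    obj.z    obj.vx   obj.vz 
     64  0.1866   +0.069  +0.050  +0.393  -0.172
    129  0.3761   +0.181  +0.001  +0.792  -0.346
    194  0.5656   +0.369  -0.082  +1.192  -0.521
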